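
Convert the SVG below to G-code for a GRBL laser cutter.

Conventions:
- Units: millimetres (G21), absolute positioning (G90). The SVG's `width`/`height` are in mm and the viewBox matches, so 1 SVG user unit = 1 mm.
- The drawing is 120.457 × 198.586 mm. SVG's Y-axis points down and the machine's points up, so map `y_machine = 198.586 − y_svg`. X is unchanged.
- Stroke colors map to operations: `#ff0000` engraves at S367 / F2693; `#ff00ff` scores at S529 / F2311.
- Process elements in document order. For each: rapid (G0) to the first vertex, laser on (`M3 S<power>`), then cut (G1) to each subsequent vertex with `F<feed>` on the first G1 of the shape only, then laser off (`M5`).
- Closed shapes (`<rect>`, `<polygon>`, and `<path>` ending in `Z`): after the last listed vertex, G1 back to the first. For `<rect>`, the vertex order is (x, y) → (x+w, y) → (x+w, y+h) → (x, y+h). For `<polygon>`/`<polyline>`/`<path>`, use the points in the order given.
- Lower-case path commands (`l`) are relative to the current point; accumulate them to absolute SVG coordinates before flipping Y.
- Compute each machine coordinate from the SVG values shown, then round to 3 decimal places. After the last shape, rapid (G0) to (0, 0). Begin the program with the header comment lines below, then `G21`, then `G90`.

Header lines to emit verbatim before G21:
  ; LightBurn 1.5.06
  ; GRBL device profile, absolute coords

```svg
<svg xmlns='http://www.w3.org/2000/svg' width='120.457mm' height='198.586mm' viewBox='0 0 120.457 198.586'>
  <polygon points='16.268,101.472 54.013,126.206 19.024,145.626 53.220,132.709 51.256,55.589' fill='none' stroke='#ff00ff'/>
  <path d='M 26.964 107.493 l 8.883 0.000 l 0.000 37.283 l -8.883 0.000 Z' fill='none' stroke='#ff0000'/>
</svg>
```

; LightBurn 1.5.06
; GRBL device profile, absolute coords
G21
G90
G0 X16.268 Y97.114
M3 S529
G1 X54.013 Y72.380 F2311
G1 X19.024 Y52.960
G1 X53.220 Y65.877
G1 X51.256 Y142.997
G1 X16.268 Y97.114
M5
G0 X26.964 Y91.093
M3 S367
G1 X35.847 Y91.093 F2693
G1 X35.847 Y53.810
G1 X26.964 Y53.810
G1 X26.964 Y91.093
M5
G0 X0.000 Y0.000

viewBox `0 0 120.457 198.586` with mm width/height → 1 unit = 1 mm. Flip: y_m = 198.586 − y_svg.

**Shape 1** — `<polygon>` closed polygon, stroke `#ff00ff` → score (S529, F2311). Machine vertices: (16.268,97.114) → (54.013,72.380) → (19.024,52.960) → (53.220,65.877) → (51.256,142.997) → (16.268,97.114). Closed: final G1 returns to the first vertex.

**Shape 2** — `<path>` rectangle, stroke `#ff0000` → engrave (S367, F2693). Machine vertices: (26.964,91.093) → (35.847,91.093) → (35.847,53.810) → (26.964,53.810) → (26.964,91.093). Closed: final G1 returns to the first vertex.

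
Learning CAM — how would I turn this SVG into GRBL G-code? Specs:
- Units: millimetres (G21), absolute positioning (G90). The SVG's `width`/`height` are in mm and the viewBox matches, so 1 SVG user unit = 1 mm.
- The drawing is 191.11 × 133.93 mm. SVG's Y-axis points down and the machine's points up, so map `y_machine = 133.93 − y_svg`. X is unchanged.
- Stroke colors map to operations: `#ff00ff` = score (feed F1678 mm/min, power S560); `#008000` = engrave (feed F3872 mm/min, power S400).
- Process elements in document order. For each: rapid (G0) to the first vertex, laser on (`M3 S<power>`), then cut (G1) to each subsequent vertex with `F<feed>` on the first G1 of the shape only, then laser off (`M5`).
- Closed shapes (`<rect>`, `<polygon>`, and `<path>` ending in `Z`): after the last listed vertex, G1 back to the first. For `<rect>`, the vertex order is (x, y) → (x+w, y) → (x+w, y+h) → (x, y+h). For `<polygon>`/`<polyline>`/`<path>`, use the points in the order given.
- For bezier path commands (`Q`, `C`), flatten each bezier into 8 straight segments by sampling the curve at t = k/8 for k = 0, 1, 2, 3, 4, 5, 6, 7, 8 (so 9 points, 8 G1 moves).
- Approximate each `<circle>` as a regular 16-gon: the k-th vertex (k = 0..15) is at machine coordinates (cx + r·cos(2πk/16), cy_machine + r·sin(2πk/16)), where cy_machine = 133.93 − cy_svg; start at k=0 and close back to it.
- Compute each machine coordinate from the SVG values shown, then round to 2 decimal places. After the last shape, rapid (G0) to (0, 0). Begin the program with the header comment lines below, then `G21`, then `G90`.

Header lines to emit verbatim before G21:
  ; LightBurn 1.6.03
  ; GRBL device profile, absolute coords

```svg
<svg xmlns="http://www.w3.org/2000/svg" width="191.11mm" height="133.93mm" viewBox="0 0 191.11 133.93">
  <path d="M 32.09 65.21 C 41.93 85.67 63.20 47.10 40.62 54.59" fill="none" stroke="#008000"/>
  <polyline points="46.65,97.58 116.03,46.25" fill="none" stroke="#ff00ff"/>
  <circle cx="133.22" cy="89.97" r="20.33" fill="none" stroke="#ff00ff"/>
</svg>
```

viewBox `0 0 191.11 133.93` with mm width/height → 1 unit = 1 mm. Flip: y_m = 133.93 − y_svg.

**Shape 1** — `<path>` cubic bezier, stroke `#008000` → engrave (S400, F3872). Control points (SVG): P0=(32.09,65.21), P1=(41.93,85.67), P2=(63.20,47.10), P3=(40.62,54.59); sampled at t=k/8. Machine vertices: (32.09,68.72) → (36.21,63.61) → (40.75,62.80) → (45.07,65.06) → (48.51,69.17) → (50.44,73.88) → (50.20,77.96) → (47.14,80.19) → (40.62,79.34). Open path.

**Shape 2** — `<polyline>` line segment, stroke `#ff00ff` → score (S560, F1678). Machine vertices: (46.65,36.35) → (116.03,87.68). Open path.

**Shape 3** — `<circle>` circle, stroke `#ff00ff` → score (S560, F1678). Machine vertices: (153.55,43.96) → (152.00,51.74) → (147.60,58.34) → (141.00,62.74) → (133.22,64.29) → (125.44,62.74) → (118.84,58.34) → (114.44,51.74) → (112.89,43.96) → (114.44,36.18) → (118.84,29.58) → (125.44,25.18) → (133.22,23.63) → (141.00,25.18) → (147.60,29.58) → (152.00,36.18) → (153.55,43.96). Closed: final G1 returns to the first vertex.

; LightBurn 1.6.03
; GRBL device profile, absolute coords
G21
G90
G0 X32.09 Y68.72
M3 S400
G1 X36.21 Y63.61 F3872
G1 X40.75 Y62.80
G1 X45.07 Y65.06
G1 X48.51 Y69.17
G1 X50.44 Y73.88
G1 X50.20 Y77.96
G1 X47.14 Y80.19
G1 X40.62 Y79.34
M5
G0 X46.65 Y36.35
M3 S560
G1 X116.03 Y87.68 F1678
M5
G0 X153.55 Y43.96
M3 S560
G1 X152.00 Y51.74 F1678
G1 X147.60 Y58.34
G1 X141.00 Y62.74
G1 X133.22 Y64.29
G1 X125.44 Y62.74
G1 X118.84 Y58.34
G1 X114.44 Y51.74
G1 X112.89 Y43.96
G1 X114.44 Y36.18
G1 X118.84 Y29.58
G1 X125.44 Y25.18
G1 X133.22 Y23.63
G1 X141.00 Y25.18
G1 X147.60 Y29.58
G1 X152.00 Y36.18
G1 X153.55 Y43.96
M5
G0 X0.00 Y0.00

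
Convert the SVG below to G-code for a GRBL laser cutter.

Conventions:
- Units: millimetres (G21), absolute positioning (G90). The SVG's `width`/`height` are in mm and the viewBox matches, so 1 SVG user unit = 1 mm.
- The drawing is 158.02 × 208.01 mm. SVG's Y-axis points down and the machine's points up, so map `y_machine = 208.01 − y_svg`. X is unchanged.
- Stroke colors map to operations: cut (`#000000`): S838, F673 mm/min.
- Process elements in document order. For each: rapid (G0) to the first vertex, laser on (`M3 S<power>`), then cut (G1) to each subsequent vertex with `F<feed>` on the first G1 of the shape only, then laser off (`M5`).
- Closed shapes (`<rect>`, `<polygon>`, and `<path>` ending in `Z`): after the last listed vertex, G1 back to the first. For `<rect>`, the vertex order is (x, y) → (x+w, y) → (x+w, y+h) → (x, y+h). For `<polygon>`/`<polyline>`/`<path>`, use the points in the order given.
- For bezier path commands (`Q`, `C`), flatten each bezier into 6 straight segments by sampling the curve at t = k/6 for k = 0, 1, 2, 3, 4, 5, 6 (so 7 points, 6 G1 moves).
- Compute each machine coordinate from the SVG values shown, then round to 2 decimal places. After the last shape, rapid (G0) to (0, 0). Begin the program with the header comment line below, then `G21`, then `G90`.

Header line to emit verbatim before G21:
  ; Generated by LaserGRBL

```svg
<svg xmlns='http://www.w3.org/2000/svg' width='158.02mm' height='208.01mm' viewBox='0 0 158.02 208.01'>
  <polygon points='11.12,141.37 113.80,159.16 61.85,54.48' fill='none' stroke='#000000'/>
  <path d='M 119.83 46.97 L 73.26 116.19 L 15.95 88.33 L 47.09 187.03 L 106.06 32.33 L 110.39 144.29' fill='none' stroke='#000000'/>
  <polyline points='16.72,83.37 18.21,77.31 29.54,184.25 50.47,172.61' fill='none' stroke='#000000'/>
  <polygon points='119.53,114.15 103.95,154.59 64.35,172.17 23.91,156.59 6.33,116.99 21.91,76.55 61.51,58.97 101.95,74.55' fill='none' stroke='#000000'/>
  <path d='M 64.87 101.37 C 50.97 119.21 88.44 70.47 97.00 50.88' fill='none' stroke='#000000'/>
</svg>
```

viewBox `0 0 158.02 208.01` with mm width/height → 1 unit = 1 mm. Flip: y_m = 208.01 − y_svg.

**Shape 1** — `<polygon>` closed polygon, stroke `#000000` → cut (S838, F673). Machine vertices: (11.12,66.64) → (113.80,48.85) → (61.85,153.53) → (11.12,66.64). Closed: final G1 returns to the first vertex.

**Shape 2** — `<path>` open polyline, stroke `#000000` → cut (S838, F673). Machine vertices: (119.83,161.04) → (73.26,91.82) → (15.95,119.68) → (47.09,20.98) → (106.06,175.68) → (110.39,63.72). Open path.

**Shape 3** — `<polyline>` open polyline, stroke `#000000` → cut (S838, F673). Machine vertices: (16.72,124.64) → (18.21,130.70) → (29.54,23.76) → (50.47,35.40). Open path.

**Shape 4** — `<polygon>` regular polygon, stroke `#000000` → cut (S838, F673). Machine vertices: (119.53,93.86) → (103.95,53.42) → (64.35,35.84) → (23.91,51.42) → (6.33,91.02) → (21.91,131.46) → (61.51,149.04) → (101.95,133.46) → (119.53,93.86). Closed: final G1 returns to the first vertex.

**Shape 5** — `<path>` cubic bezier, stroke `#000000` → cut (S838, F673). Control points (SVG): P0=(64.87,101.37), P1=(50.97,119.21), P2=(88.44,70.47), P3=(97.00,50.88); sampled at t=k/6. Machine vertices: (64.87,106.64) → (61.83,102.83) → (65.12,107.45) → (72.51,117.85) → (81.78,131.37) → (90.68,145.35) → (97.00,157.13). Open path.

; Generated by LaserGRBL
G21
G90
G0 X11.12 Y66.64
M3 S838
G1 X113.80 Y48.85 F673
G1 X61.85 Y153.53
G1 X11.12 Y66.64
M5
G0 X119.83 Y161.04
M3 S838
G1 X73.26 Y91.82 F673
G1 X15.95 Y119.68
G1 X47.09 Y20.98
G1 X106.06 Y175.68
G1 X110.39 Y63.72
M5
G0 X16.72 Y124.64
M3 S838
G1 X18.21 Y130.70 F673
G1 X29.54 Y23.76
G1 X50.47 Y35.40
M5
G0 X119.53 Y93.86
M3 S838
G1 X103.95 Y53.42 F673
G1 X64.35 Y35.84
G1 X23.91 Y51.42
G1 X6.33 Y91.02
G1 X21.91 Y131.46
G1 X61.51 Y149.04
G1 X101.95 Y133.46
G1 X119.53 Y93.86
M5
G0 X64.87 Y106.64
M3 S838
G1 X61.83 Y102.83 F673
G1 X65.12 Y107.45
G1 X72.51 Y117.85
G1 X81.78 Y131.37
G1 X90.68 Y145.35
G1 X97.00 Y157.13
M5
G0 X0.00 Y0.00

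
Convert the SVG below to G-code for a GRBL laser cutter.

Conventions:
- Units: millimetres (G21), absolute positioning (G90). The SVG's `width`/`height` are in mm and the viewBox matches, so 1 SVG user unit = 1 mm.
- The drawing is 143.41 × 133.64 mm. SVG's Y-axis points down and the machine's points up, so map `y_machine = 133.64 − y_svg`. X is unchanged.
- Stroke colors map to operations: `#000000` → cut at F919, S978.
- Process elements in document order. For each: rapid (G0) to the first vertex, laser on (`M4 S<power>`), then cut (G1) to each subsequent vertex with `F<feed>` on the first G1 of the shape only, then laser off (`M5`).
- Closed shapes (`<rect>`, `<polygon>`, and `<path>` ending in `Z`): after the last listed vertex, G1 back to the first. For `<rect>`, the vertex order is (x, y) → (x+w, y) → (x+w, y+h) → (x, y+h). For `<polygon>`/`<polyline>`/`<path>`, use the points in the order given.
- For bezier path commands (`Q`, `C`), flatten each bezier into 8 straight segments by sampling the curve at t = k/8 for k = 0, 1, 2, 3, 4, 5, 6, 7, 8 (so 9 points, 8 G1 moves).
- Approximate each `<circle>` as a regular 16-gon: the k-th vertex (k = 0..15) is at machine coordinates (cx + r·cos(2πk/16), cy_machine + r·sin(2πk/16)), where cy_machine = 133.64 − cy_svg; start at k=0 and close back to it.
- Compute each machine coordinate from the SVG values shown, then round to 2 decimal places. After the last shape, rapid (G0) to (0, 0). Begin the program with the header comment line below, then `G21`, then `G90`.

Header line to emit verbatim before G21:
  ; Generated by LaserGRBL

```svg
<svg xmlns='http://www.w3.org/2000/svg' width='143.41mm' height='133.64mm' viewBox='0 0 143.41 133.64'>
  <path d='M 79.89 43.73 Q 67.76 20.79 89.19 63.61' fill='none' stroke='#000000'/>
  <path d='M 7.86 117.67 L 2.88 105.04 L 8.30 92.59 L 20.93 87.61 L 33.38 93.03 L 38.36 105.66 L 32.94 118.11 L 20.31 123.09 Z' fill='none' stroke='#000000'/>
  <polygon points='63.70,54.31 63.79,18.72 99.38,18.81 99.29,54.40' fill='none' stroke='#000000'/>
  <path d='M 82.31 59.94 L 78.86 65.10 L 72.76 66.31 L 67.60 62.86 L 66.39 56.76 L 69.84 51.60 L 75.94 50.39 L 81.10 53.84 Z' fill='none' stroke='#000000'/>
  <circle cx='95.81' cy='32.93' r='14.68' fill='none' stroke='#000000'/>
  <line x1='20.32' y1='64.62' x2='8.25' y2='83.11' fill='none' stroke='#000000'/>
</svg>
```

; Generated by LaserGRBL
G21
G90
G0 X79.89 Y89.91
M4 S978
G1 X77.38 Y94.62 F919
G1 X75.92 Y97.27
G1 X75.51 Y97.87
G1 X76.15 Y96.41
G1 X77.84 Y92.90
G1 X80.57 Y87.33
G1 X84.36 Y79.71
G1 X89.19 Y70.03
M5
G0 X7.86 Y15.97
M4 S978
G1 X2.88 Y28.60 F919
G1 X8.30 Y41.05
G1 X20.93 Y46.03
G1 X33.38 Y40.61
G1 X38.36 Y27.98
G1 X32.94 Y15.53
G1 X20.31 Y10.55
G1 X7.86 Y15.97
M5
G0 X63.70 Y79.33
M4 S978
G1 X63.79 Y114.92 F919
G1 X99.38 Y114.83
G1 X99.29 Y79.24
G1 X63.70 Y79.33
M5
G0 X82.31 Y73.70
M4 S978
G1 X78.86 Y68.54 F919
G1 X72.76 Y67.33
G1 X67.60 Y70.78
G1 X66.39 Y76.88
G1 X69.84 Y82.04
G1 X75.94 Y83.25
G1 X81.10 Y79.80
G1 X82.31 Y73.70
M5
G0 X110.49 Y100.71
M4 S978
G1 X109.37 Y106.33 F919
G1 X106.19 Y111.09
G1 X101.43 Y114.27
G1 X95.81 Y115.39
G1 X90.19 Y114.27
G1 X85.43 Y111.09
G1 X82.25 Y106.33
G1 X81.13 Y100.71
G1 X82.25 Y95.09
G1 X85.43 Y90.33
G1 X90.19 Y87.15
G1 X95.81 Y86.03
G1 X101.43 Y87.15
G1 X106.19 Y90.33
G1 X109.37 Y95.09
G1 X110.49 Y100.71
M5
G0 X20.32 Y69.02
M4 S978
G1 X8.25 Y50.53 F919
M5
G0 X0.00 Y0.00

Since the viewBox matches the mm dimensions, user units are millimetres directly. The only transform is the Y-flip y_m = 133.64 − y_svg.

Shape 1 is a quadratic bezier drawn with `<path>`. Its stroke #000000 means cut at S978, F919. After flipping Y the toolpath is (79.89,89.91) → (77.38,94.62) → (75.92,97.27) → (75.51,97.87) → (76.15,96.41) → (77.84,92.90) → (80.57,87.33) → (84.36,79.71) → (89.19,70.03).

Shape 2 is a regular polygon drawn with `<path>`. Its stroke #000000 means cut at S978, F919. After flipping Y the toolpath is (7.86,15.97) → (2.88,28.60) → (8.30,41.05) → (20.93,46.03) → (33.38,40.61) → (38.36,27.98) → (32.94,15.53) → (20.31,10.55) → (7.86,15.97), returning to the start.

Shape 3 is a regular polygon drawn with `<polygon>`. Its stroke #000000 means cut at S978, F919. After flipping Y the toolpath is (63.70,79.33) → (63.79,114.92) → (99.38,114.83) → (99.29,79.24) → (63.70,79.33), returning to the start.

Shape 4 is a regular polygon drawn with `<path>`. Its stroke #000000 means cut at S978, F919. After flipping Y the toolpath is (82.31,73.70) → (78.86,68.54) → (72.76,67.33) → (67.60,70.78) → (66.39,76.88) → (69.84,82.04) → (75.94,83.25) → (81.10,79.80) → (82.31,73.70), returning to the start.

Shape 5 is a circle drawn with `<circle>`. Its stroke #000000 means cut at S978, F919. After flipping Y the toolpath is (110.49,100.71) → (109.37,106.33) → (106.19,111.09) → (101.43,114.27) → (95.81,115.39) → (90.19,114.27) → (85.43,111.09) → (82.25,106.33) → (81.13,100.71) → (82.25,95.09) → (85.43,90.33) → (90.19,87.15) → (95.81,86.03) → (101.43,87.15) → (106.19,90.33) → (109.37,95.09) → (110.49,100.71), returning to the start.

Shape 6 is a line segment drawn with `<line>`. Its stroke #000000 means cut at S978, F919. After flipping Y the toolpath is (20.32,69.02) → (8.25,50.53).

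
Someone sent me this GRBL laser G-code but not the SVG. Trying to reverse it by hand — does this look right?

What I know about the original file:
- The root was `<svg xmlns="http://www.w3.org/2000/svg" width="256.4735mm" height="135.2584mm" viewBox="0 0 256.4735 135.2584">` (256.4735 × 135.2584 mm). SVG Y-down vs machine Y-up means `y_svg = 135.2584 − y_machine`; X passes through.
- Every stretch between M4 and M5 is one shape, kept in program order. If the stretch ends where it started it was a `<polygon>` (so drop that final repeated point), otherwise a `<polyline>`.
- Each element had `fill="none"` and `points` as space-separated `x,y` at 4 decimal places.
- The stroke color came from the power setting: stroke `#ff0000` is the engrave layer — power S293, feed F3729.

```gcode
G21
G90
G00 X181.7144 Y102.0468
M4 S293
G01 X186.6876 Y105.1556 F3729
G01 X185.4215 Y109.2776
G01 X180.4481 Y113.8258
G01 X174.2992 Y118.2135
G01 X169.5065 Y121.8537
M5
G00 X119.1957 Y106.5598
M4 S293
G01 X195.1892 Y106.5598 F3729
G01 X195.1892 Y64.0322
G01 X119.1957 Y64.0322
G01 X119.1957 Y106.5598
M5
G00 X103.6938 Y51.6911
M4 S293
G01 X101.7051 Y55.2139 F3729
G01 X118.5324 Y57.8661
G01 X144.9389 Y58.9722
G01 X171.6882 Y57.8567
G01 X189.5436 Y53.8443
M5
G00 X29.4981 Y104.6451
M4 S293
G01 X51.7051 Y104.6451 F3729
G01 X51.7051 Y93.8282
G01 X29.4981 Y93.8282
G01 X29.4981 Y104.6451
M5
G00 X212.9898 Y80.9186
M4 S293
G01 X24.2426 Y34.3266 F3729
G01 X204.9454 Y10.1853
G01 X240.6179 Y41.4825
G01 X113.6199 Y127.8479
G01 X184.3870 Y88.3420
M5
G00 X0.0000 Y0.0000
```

y_svg = 135.2584 − y_m. Every run uses S293, so all elements get stroke `#ff0000` (engrave).

[1] open run; points: 181.7144,33.2116 186.6876,30.1028 185.4215,25.9808 180.4481,21.4326 174.2992,17.0449 169.5065,13.4047

[2] closed run; points: 119.1957,28.6986 195.1892,28.6986 195.1892,71.2262 119.1957,71.2262

[3] open run; points: 103.6938,83.5673 101.7051,80.0445 118.5324,77.3923 144.9389,76.2862 171.6882,77.4017 189.5436,81.4141

[4] closed run; points: 29.4981,30.6133 51.7051,30.6133 51.7051,41.4302 29.4981,41.4302

[5] open run; points: 212.9898,54.3398 24.2426,100.9318 204.9454,125.0731 240.6179,93.7759 113.6199,7.4105 184.3870,46.9164

<svg xmlns="http://www.w3.org/2000/svg" width="256.4735mm" height="135.2584mm" viewBox="0 0 256.4735 135.2584">
  <polyline points="181.7144,33.2116 186.6876,30.1028 185.4215,25.9808 180.4481,21.4326 174.2992,17.0449 169.5065,13.4047" fill="none" stroke="#ff0000"/>
  <polygon points="119.1957,28.6986 195.1892,28.6986 195.1892,71.2262 119.1957,71.2262" fill="none" stroke="#ff0000"/>
  <polyline points="103.6938,83.5673 101.7051,80.0445 118.5324,77.3923 144.9389,76.2862 171.6882,77.4017 189.5436,81.4141" fill="none" stroke="#ff0000"/>
  <polygon points="29.4981,30.6133 51.7051,30.6133 51.7051,41.4302 29.4981,41.4302" fill="none" stroke="#ff0000"/>
  <polyline points="212.9898,54.3398 24.2426,100.9318 204.9454,125.0731 240.6179,93.7759 113.6199,7.4105 184.3870,46.9164" fill="none" stroke="#ff0000"/>
</svg>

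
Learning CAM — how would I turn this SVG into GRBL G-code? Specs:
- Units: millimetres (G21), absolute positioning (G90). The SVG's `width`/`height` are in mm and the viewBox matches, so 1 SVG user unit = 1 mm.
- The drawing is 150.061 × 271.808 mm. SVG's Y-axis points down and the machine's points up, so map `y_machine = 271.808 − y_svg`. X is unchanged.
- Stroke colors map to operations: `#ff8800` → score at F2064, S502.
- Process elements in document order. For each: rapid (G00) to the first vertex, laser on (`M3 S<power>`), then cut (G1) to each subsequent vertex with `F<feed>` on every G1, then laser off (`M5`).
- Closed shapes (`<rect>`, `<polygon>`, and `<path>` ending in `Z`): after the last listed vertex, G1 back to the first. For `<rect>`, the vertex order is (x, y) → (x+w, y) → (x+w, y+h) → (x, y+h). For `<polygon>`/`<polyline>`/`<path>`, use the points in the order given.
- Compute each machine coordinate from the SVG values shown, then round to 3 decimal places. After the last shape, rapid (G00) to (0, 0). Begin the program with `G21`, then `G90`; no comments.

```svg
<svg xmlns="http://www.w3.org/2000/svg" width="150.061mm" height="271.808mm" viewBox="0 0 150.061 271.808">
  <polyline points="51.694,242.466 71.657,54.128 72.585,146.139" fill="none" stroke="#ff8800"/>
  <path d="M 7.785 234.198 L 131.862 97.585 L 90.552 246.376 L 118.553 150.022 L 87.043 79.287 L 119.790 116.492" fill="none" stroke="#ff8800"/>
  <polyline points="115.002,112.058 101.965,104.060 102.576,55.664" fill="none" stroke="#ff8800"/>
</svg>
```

G21
G90
G00 X51.694 Y29.342
M3 S502
G1 X71.657 Y217.680 F2064
G1 X72.585 Y125.669 F2064
M5
G00 X7.785 Y37.610
M3 S502
G1 X131.862 Y174.223 F2064
G1 X90.552 Y25.432 F2064
G1 X118.553 Y121.786 F2064
G1 X87.043 Y192.521 F2064
G1 X119.790 Y155.316 F2064
M5
G00 X115.002 Y159.750
M3 S502
G1 X101.965 Y167.748 F2064
G1 X102.576 Y216.144 F2064
M5
G00 X0.000 Y0.000

1 u = 1 mm; y_m = 271.808 − y.

[1] `<polyline>` open polyline, #ff8800→score S502 F2064: (51.694,29.342) → (71.657,217.680) → (72.585,125.669)

[2] `<path>` open polyline, #ff8800→score S502 F2064: (7.785,37.610) → (131.862,174.223) → (90.552,25.432) → (118.553,121.786) → (87.043,192.521) → (119.790,155.316)

[3] `<polyline>` open polyline, #ff8800→score S502 F2064: (115.002,159.750) → (101.965,167.748) → (102.576,216.144)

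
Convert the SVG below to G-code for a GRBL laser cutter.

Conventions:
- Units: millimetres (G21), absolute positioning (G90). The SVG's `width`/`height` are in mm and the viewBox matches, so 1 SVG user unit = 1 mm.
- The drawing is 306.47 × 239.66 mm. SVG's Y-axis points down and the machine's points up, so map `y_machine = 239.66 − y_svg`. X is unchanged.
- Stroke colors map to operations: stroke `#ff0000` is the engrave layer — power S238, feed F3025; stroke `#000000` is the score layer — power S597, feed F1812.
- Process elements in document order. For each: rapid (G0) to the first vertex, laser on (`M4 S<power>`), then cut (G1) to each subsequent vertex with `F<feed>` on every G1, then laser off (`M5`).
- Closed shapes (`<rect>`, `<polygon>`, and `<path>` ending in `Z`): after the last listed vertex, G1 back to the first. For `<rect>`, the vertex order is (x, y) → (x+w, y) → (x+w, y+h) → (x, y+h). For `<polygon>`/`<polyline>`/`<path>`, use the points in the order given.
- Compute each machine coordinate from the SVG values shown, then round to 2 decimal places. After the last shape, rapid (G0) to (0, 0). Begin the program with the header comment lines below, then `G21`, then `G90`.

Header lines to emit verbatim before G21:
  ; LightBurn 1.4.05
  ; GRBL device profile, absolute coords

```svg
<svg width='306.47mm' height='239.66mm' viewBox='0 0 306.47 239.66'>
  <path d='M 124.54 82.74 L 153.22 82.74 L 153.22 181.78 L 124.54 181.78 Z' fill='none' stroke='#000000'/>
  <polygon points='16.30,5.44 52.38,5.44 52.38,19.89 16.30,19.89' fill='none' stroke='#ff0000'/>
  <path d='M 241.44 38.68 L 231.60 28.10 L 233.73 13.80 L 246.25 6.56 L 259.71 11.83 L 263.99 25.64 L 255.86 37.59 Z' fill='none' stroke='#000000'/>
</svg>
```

Since the viewBox matches the mm dimensions, user units are millimetres directly. The only transform is the Y-flip y_m = 239.66 − y_svg.

Shape 1 is a rectangle drawn with `<path>`. Its stroke #000000 means score at S597, F1812. After flipping Y the toolpath is (124.54,156.92) → (153.22,156.92) → (153.22,57.88) → (124.54,57.88) → (124.54,156.92), returning to the start.

Shape 2 is a rectangle drawn with `<polygon>`. Its stroke #ff0000 means engrave at S238, F3025. After flipping Y the toolpath is (16.30,234.22) → (52.38,234.22) → (52.38,219.77) → (16.30,219.77) → (16.30,234.22), returning to the start.

Shape 3 is a regular polygon drawn with `<path>`. Its stroke #000000 means score at S597, F1812. After flipping Y the toolpath is (241.44,200.98) → (231.60,211.56) → (233.73,225.86) → (246.25,233.10) → (259.71,227.83) → (263.99,214.02) → (255.86,202.07) → (241.44,200.98), returning to the start.

; LightBurn 1.4.05
; GRBL device profile, absolute coords
G21
G90
G0 X124.54 Y156.92
M4 S597
G1 X153.22 Y156.92 F1812
G1 X153.22 Y57.88 F1812
G1 X124.54 Y57.88 F1812
G1 X124.54 Y156.92 F1812
M5
G0 X16.30 Y234.22
M4 S238
G1 X52.38 Y234.22 F3025
G1 X52.38 Y219.77 F3025
G1 X16.30 Y219.77 F3025
G1 X16.30 Y234.22 F3025
M5
G0 X241.44 Y200.98
M4 S597
G1 X231.60 Y211.56 F1812
G1 X233.73 Y225.86 F1812
G1 X246.25 Y233.10 F1812
G1 X259.71 Y227.83 F1812
G1 X263.99 Y214.02 F1812
G1 X255.86 Y202.07 F1812
G1 X241.44 Y200.98 F1812
M5
G0 X0.00 Y0.00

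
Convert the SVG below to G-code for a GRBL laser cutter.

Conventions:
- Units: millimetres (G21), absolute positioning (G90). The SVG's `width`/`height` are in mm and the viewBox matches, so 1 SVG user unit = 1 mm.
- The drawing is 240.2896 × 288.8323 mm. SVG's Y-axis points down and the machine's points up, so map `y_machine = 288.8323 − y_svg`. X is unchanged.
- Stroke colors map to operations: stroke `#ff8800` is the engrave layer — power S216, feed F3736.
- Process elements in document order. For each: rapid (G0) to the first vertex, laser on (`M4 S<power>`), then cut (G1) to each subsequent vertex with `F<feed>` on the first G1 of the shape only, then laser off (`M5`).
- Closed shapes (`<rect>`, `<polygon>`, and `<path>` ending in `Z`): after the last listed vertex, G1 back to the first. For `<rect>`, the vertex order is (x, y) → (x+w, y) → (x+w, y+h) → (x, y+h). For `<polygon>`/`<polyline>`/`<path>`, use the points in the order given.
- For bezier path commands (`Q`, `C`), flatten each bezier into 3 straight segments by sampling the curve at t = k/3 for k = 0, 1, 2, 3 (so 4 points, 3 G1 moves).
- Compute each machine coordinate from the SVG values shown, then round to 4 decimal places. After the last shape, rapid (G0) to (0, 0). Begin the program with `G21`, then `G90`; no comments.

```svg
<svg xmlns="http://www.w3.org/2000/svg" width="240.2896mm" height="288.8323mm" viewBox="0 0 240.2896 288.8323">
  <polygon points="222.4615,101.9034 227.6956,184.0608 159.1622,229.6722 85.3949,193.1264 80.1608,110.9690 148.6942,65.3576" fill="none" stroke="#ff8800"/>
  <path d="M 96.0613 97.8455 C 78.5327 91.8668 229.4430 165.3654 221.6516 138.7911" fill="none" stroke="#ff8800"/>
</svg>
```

G21
G90
G0 X222.4615 Y186.9289
M4 S216
G1 X227.6956 Y104.7715 F3736
G1 X159.1622 Y59.1601
G1 X85.3949 Y95.7059
G1 X80.1608 Y177.8633
G1 X148.6942 Y223.4747
G1 X222.4615 Y186.9289
M5
G0 X96.0613 Y190.9868
M4 S216
G1 X122.5627 Y177.1231 F3736
G1 X188.6588 Y150.1745
G1 X221.6516 Y150.0412
M5
G0 X0.0000 Y0.0000

viewBox `0 0 240.2896 288.8323` with mm width/height → 1 unit = 1 mm. Flip: y_m = 288.8323 − y_svg.

**Shape 1** — `<polygon>` regular polygon, stroke `#ff8800` → engrave (S216, F3736). Machine vertices: (222.4615,186.9289) → (227.6956,104.7715) → (159.1622,59.1601) → (85.3949,95.7059) → (80.1608,177.8633) → (148.6942,223.4747) → (222.4615,186.9289). Closed: final G1 returns to the first vertex.

**Shape 2** — `<path>` cubic bezier, stroke `#ff8800` → engrave (S216, F3736). Control points (SVG): P0=(96.0613,97.8455), P1=(78.5327,91.8668), P2=(229.4430,165.3654), P3=(221.6516,138.7911); sampled at t=k/3. Machine vertices: (96.0613,190.9868) → (122.5627,177.1231) → (188.6588,150.1745) → (221.6516,150.0412). Open path.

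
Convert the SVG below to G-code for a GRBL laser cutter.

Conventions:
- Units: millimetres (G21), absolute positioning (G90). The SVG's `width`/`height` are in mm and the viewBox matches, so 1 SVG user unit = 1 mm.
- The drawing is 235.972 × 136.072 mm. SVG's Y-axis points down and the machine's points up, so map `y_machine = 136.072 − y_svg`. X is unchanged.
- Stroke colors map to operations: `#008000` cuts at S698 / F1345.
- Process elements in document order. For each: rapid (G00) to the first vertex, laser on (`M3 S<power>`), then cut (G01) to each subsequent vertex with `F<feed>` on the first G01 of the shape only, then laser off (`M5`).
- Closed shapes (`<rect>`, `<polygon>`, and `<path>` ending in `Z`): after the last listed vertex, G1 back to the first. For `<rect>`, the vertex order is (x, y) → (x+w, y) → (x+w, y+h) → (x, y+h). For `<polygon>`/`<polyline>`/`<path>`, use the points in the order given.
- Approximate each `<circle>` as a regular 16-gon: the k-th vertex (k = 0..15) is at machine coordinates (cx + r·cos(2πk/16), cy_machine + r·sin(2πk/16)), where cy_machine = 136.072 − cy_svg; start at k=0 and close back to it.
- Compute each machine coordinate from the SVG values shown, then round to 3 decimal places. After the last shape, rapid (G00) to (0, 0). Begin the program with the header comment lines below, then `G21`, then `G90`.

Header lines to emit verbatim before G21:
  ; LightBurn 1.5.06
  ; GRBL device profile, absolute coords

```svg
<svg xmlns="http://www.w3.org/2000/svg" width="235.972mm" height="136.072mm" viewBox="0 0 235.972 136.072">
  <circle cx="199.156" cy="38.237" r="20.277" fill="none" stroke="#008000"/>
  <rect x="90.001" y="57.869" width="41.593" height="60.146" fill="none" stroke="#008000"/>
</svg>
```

viewBox `0 0 235.972 136.072` with mm width/height → 1 unit = 1 mm. Flip: y_m = 136.072 − y_svg.

**Shape 1** — `<circle>` circle, stroke `#008000` → cut (S698, F1345). Machine vertices: (219.433,97.835) → (217.890,105.595) → (213.494,112.173) → (206.916,116.569) → (199.156,118.112) → (191.396,116.569) → (184.818,112.173) → (180.422,105.595) → (178.879,97.835) → (180.422,90.075) → (184.818,83.497) → (191.396,79.101) → (199.156,77.558) → (206.916,79.101) → (213.494,83.497) → (217.890,90.075) → (219.433,97.835). Closed: final G1 returns to the first vertex.

**Shape 2** — `<rect>` rectangle, stroke `#008000` → cut (S698, F1345). Machine vertices: (90.001,78.203) → (131.594,78.203) → (131.594,18.057) → (90.001,18.057) → (90.001,78.203). Closed: final G1 returns to the first vertex.

; LightBurn 1.5.06
; GRBL device profile, absolute coords
G21
G90
G00 X219.433 Y97.835
M3 S698
G01 X217.890 Y105.595 F1345
G01 X213.494 Y112.173
G01 X206.916 Y116.569
G01 X199.156 Y118.112
G01 X191.396 Y116.569
G01 X184.818 Y112.173
G01 X180.422 Y105.595
G01 X178.879 Y97.835
G01 X180.422 Y90.075
G01 X184.818 Y83.497
G01 X191.396 Y79.101
G01 X199.156 Y77.558
G01 X206.916 Y79.101
G01 X213.494 Y83.497
G01 X217.890 Y90.075
G01 X219.433 Y97.835
M5
G00 X90.001 Y78.203
M3 S698
G01 X131.594 Y78.203 F1345
G01 X131.594 Y18.057
G01 X90.001 Y18.057
G01 X90.001 Y78.203
M5
G00 X0.000 Y0.000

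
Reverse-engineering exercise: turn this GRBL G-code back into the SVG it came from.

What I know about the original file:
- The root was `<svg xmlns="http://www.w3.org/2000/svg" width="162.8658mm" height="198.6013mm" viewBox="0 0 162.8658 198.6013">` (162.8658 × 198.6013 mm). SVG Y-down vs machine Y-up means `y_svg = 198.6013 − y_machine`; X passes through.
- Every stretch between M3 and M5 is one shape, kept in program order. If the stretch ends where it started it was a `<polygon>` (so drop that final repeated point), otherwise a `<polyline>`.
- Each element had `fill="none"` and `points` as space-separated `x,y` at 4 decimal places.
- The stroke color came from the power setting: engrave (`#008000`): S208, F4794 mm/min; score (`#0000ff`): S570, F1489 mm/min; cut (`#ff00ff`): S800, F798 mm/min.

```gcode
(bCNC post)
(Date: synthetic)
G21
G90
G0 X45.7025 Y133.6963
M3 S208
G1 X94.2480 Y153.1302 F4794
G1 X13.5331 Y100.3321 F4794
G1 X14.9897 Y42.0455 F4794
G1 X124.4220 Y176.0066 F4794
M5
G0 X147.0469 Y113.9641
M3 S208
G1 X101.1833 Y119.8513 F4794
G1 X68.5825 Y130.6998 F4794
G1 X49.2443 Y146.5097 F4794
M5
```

Machine Y-up, SVG Y-down with viewBox height 198.6013, so y_svg = 198.6013 − y_machine; X carries over. Every run uses S208, so all elements get stroke `#008000` (engrave).

Run 1: The run is open, so emit a `<polyline>` with points (Y-flipped): 45.7025,64.9050 94.2480,45.4711 13.5331,98.2692 14.9897,156.5558 124.4220,22.5947.

Run 2: The run is open, so emit a `<polyline>` with points (Y-flipped): 147.0469,84.6372 101.1833,78.7500 68.5825,67.9015 49.2443,52.0916.

<svg xmlns="http://www.w3.org/2000/svg" width="162.8658mm" height="198.6013mm" viewBox="0 0 162.8658 198.6013">
  <polyline points="45.7025,64.9050 94.2480,45.4711 13.5331,98.2692 14.9897,156.5558 124.4220,22.5947" fill="none" stroke="#008000"/>
  <polyline points="147.0469,84.6372 101.1833,78.7500 68.5825,67.9015 49.2443,52.0916" fill="none" stroke="#008000"/>
</svg>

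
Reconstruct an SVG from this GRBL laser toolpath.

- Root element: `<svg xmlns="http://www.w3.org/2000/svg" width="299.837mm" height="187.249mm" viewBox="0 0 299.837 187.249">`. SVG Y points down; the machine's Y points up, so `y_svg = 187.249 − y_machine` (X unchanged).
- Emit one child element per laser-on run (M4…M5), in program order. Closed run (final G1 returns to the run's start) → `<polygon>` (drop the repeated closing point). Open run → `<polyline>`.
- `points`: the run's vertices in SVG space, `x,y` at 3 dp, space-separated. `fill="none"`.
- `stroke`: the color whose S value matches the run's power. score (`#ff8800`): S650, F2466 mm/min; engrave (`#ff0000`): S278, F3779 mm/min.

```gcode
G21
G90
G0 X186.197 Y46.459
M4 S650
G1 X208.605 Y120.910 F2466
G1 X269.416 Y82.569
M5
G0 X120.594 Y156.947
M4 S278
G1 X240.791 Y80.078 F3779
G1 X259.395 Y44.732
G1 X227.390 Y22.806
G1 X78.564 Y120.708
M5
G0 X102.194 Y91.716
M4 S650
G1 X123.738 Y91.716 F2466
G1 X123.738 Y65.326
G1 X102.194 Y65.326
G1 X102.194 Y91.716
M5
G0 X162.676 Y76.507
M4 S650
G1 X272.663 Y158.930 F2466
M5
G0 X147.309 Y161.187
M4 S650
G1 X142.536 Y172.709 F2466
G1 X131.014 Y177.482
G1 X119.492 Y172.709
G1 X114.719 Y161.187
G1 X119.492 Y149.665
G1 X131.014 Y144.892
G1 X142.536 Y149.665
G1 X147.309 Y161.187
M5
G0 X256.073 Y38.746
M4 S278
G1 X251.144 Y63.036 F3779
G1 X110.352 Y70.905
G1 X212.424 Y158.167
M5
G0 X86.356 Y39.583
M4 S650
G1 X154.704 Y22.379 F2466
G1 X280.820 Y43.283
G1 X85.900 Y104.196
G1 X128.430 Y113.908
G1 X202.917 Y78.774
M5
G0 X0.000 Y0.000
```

Each laser-on run becomes one SVG element. Flip Y back into SVG space with y_svg = 187.249 − y_machine.

Run 1: the run's S650 means `#ff8800` (score). The run is open, so emit a `<polyline>` with points (Y-flipped): 186.197,140.790 208.605,66.339 269.416,104.680.

Run 2: S278 ⇒ engrave layer `#ff0000`. The run is open, so emit a `<polyline>` with points (Y-flipped): 120.594,30.302 240.791,107.171 259.395,142.517 227.390,164.443 78.564,66.541.

Run 3: S650 ⇒ score layer `#ff8800`. The run returns to its start, so emit a `<polygon>` with points (Y-flipped): 102.194,95.533 123.738,95.533 123.738,121.923 102.194,121.923.

Run 4: power S650 maps to stroke `#ff8800` (score). The run is open, so emit a `<polyline>` with points (Y-flipped): 162.676,110.742 272.663,28.319.

Run 5: power S650 maps to stroke `#ff8800` (score). The run returns to its start, so emit a `<polygon>` with points (Y-flipped): 147.309,26.062 142.536,14.540 131.014,9.767 119.492,14.540 114.719,26.062 119.492,37.584 131.014,42.357 142.536,37.584.

Run 6: power S278 maps to stroke `#ff0000` (engrave). The run is open, so emit a `<polyline>` with points (Y-flipped): 256.073,148.503 251.144,124.213 110.352,116.344 212.424,29.082.

Run 7: the run's S650 means `#ff8800` (score). The run is open, so emit a `<polyline>` with points (Y-flipped): 86.356,147.666 154.704,164.870 280.820,143.966 85.900,83.053 128.430,73.341 202.917,108.475.

<svg xmlns="http://www.w3.org/2000/svg" width="299.837mm" height="187.249mm" viewBox="0 0 299.837 187.249">
  <polyline points="186.197,140.790 208.605,66.339 269.416,104.680" fill="none" stroke="#ff8800"/>
  <polyline points="120.594,30.302 240.791,107.171 259.395,142.517 227.390,164.443 78.564,66.541" fill="none" stroke="#ff0000"/>
  <polygon points="102.194,95.533 123.738,95.533 123.738,121.923 102.194,121.923" fill="none" stroke="#ff8800"/>
  <polyline points="162.676,110.742 272.663,28.319" fill="none" stroke="#ff8800"/>
  <polygon points="147.309,26.062 142.536,14.540 131.014,9.767 119.492,14.540 114.719,26.062 119.492,37.584 131.014,42.357 142.536,37.584" fill="none" stroke="#ff8800"/>
  <polyline points="256.073,148.503 251.144,124.213 110.352,116.344 212.424,29.082" fill="none" stroke="#ff0000"/>
  <polyline points="86.356,147.666 154.704,164.870 280.820,143.966 85.900,83.053 128.430,73.341 202.917,108.475" fill="none" stroke="#ff8800"/>
</svg>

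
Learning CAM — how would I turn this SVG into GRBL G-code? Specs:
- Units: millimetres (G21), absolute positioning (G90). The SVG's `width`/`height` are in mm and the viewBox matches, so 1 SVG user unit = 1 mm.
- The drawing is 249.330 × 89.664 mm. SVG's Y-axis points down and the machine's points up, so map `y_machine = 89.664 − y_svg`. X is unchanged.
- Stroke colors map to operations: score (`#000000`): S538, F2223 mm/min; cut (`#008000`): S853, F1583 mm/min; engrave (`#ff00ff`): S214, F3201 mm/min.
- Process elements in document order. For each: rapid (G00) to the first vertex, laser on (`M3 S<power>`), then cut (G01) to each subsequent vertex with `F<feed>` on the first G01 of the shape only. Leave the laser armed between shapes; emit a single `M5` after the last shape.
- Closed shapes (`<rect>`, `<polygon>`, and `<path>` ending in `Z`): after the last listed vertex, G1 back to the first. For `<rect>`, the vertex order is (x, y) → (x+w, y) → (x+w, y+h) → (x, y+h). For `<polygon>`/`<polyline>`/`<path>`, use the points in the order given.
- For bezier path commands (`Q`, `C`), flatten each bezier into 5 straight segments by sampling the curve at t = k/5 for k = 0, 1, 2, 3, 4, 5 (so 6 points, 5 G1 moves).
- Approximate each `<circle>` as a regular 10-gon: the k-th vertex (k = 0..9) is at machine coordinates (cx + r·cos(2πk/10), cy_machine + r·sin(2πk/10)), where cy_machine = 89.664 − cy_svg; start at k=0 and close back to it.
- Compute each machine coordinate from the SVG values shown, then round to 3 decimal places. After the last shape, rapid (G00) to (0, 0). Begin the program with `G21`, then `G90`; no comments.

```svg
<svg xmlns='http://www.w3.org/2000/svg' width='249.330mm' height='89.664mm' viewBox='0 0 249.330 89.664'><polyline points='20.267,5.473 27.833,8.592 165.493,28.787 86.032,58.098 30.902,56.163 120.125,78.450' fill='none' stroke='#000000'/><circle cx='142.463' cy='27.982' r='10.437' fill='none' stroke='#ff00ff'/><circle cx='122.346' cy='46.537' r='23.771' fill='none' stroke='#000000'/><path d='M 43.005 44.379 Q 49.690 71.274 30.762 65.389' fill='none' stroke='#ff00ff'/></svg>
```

G21
G90
G00 X20.267 Y84.191
M3 S538
G01 X27.833 Y81.072 F2223
G01 X165.493 Y60.877
G01 X86.032 Y31.566
G01 X30.902 Y33.501
G01 X120.125 Y11.214
G00 X152.900 Y61.682
M3 S214
G01 X150.907 Y67.817 F3201
G01 X145.688 Y71.608
G01 X139.238 Y71.608
G01 X134.019 Y67.817
G01 X132.026 Y61.682
G01 X134.019 Y55.547
G01 X139.238 Y51.756
G01 X145.688 Y51.756
G01 X150.907 Y55.547
G01 X152.900 Y61.682
G00 X146.117 Y43.127
M3 S538
G01 X141.577 Y57.099 F2223
G01 X129.692 Y65.735
G01 X115.000 Y65.735
G01 X103.115 Y57.099
G01 X98.575 Y43.127
G01 X103.115 Y29.155
G01 X115.000 Y20.519
G01 X129.692 Y20.519
G01 X141.577 Y29.155
G01 X146.117 Y43.127
G00 X43.005 Y45.285
M3 S214
G01 X44.654 Y35.838 F3201
G01 X44.255 Y29.014
G01 X41.806 Y24.812
G01 X37.309 Y23.232
G01 X30.762 Y24.275
M5
G00 X0.000 Y0.000

1 u = 1 mm; y_m = 89.664 − y.

[1] `<polyline>` open polyline, #000000→score S538 F2223: (20.267,84.191) → (27.833,81.072) → (165.493,60.877) → (86.032,31.566) → (30.902,33.501) → (120.125,11.214)

[2] `<circle>` circle, #ff00ff→engrave S214 F3201: (152.900,61.682) → (150.907,67.817) → (145.688,71.608) → (139.238,71.608) → (134.019,67.817) → (132.026,61.682) → (134.019,55.547) → (139.238,51.756) → (145.688,51.756) → (150.907,55.547) → (152.900,61.682) (closed)

[3] `<circle>` circle, #000000→score S538 F2223: (146.117,43.127) → (141.577,57.099) → (129.692,65.735) → (115.000,65.735) → (103.115,57.099) → (98.575,43.127) → (103.115,29.155) → (115.000,20.519) → (129.692,20.519) → (141.577,29.155) → (146.117,43.127) (closed)

[4] `<path>` quadratic bezier, #ff00ff→engrave S214 F3201: (43.005,45.285) → (44.654,35.838) → (44.255,29.014) → (41.806,24.812) → (37.309,23.232) → (30.762,24.275)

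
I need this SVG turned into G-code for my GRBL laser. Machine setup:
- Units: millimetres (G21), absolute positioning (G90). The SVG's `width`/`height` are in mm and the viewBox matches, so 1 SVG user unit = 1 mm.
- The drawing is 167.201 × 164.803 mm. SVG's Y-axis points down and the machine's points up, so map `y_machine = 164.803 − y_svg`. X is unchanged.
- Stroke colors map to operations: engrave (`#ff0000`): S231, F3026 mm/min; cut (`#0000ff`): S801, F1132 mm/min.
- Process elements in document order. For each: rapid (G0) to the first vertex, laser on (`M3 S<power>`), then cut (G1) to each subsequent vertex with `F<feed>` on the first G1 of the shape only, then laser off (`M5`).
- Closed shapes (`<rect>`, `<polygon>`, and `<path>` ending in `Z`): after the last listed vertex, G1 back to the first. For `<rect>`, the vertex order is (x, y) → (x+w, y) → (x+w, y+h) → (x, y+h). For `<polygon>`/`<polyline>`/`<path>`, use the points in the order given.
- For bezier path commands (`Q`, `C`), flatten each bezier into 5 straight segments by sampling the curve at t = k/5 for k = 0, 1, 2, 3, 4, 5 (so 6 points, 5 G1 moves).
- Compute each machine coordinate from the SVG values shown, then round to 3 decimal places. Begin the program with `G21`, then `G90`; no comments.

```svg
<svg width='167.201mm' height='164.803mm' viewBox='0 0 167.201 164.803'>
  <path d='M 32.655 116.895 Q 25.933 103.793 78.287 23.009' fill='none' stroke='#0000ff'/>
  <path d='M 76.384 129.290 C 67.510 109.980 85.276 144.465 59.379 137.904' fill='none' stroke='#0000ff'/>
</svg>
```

G21
G90
G0 X32.655 Y47.908
M3 S801
G1 X32.329 Y55.856 F1132
G1 X36.730 Y69.219
G1 X45.856 Y87.996
G1 X59.708 Y112.188
G1 X78.287 Y141.794
M5
G0 X76.384 Y35.513
M3 S801
G1 X73.694 Y41.402 F1132
G1 X74.023 Y38.933
G1 X73.997 Y32.658
G1 X70.240 Y27.129
G1 X59.379 Y26.899
M5

Since the viewBox matches the mm dimensions, user units are millimetres directly. The only transform is the Y-flip y_m = 164.803 − y_svg.

Shape 1 is a quadratic bezier drawn with `<path>`. Its stroke #0000ff means cut at S801, F1132. After flipping Y the toolpath is (32.655,47.908) → (32.329,55.856) → (36.730,69.219) → (45.856,87.996) → (59.708,112.188) → (78.287,141.794).

Shape 2 is a cubic bezier drawn with `<path>`. Its stroke #0000ff means cut at S801, F1132. After flipping Y the toolpath is (76.384,35.513) → (73.694,41.402) → (74.023,38.933) → (73.997,32.658) → (70.240,27.129) → (59.379,26.899).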